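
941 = 941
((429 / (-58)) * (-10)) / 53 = 2145 / 1537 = 1.40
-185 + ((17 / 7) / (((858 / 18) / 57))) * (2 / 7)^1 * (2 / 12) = -1295326 / 7007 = -184.86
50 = 50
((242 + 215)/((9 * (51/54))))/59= 914/1003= 0.91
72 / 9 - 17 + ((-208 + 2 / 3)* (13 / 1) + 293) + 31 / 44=-318203 / 132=-2410.63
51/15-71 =-338/5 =-67.60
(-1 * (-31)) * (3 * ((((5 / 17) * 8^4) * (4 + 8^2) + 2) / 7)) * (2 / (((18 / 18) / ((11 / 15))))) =55870804 / 35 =1596308.69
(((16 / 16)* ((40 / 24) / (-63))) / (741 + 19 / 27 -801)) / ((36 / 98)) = 35 / 28818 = 0.00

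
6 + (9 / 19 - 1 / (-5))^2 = 58246 / 9025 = 6.45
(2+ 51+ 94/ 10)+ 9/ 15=63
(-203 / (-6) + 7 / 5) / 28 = 151 / 120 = 1.26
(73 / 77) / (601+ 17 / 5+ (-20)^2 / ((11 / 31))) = 365 / 666694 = 0.00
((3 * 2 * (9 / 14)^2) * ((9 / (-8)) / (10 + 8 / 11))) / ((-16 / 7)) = 24057 / 211456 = 0.11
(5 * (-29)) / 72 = -145 / 72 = -2.01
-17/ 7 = -2.43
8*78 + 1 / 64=39937 / 64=624.02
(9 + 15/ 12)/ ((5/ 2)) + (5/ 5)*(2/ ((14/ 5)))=337/ 70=4.81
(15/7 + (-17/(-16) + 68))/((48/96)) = 7975/56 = 142.41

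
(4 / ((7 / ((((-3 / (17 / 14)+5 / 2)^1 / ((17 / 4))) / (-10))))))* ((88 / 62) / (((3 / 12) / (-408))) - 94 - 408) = 69896 / 62713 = 1.11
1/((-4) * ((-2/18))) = 9/4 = 2.25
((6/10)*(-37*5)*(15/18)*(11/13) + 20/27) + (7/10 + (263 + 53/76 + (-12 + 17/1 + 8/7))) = 180207337/933660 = 193.01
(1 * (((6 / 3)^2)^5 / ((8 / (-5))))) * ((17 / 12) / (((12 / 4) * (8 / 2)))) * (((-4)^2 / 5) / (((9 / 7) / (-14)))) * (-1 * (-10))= 2132480 / 81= 26326.91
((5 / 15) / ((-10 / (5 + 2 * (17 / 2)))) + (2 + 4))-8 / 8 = 64 / 15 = 4.27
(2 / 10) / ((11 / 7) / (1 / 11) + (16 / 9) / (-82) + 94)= 2583 / 1436975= 0.00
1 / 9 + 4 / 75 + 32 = 7237 / 225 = 32.16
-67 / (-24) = 67 / 24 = 2.79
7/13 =0.54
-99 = -99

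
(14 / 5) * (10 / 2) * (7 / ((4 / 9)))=441 / 2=220.50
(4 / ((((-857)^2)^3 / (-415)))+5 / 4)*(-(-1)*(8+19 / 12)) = 227799505100053724575 / 19016306512700200752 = 11.98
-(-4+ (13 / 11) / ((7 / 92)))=-888 / 77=-11.53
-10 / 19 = -0.53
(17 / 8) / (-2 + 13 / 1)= 17 / 88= 0.19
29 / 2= 14.50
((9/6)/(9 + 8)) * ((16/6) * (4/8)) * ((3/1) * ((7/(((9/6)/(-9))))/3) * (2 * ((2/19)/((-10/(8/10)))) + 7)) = -34.51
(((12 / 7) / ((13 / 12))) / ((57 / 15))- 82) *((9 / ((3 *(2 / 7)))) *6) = -1269522 / 247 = -5139.77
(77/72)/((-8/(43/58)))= -3311/33408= -0.10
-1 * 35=-35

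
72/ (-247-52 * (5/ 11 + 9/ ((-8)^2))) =-12672/ 48919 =-0.26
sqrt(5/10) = sqrt(2)/2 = 0.71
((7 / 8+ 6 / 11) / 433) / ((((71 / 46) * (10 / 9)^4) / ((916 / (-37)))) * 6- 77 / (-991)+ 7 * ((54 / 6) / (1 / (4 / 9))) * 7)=0.00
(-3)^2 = 9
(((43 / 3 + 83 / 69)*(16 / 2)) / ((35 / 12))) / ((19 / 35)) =34304 / 437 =78.50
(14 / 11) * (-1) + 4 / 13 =-138 / 143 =-0.97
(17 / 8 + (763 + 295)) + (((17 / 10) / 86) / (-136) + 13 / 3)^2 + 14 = 465586538569 / 426009600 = 1092.90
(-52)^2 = 2704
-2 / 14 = -1 / 7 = -0.14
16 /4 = 4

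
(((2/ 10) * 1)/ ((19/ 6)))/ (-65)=-6/ 6175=-0.00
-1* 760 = -760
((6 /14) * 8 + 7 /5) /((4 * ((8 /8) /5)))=169 /28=6.04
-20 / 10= -2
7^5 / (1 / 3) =50421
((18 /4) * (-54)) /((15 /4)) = -324 /5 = -64.80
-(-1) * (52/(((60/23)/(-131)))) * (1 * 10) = -78338/3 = -26112.67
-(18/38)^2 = -81/361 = -0.22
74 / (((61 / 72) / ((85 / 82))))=226440 / 2501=90.54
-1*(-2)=2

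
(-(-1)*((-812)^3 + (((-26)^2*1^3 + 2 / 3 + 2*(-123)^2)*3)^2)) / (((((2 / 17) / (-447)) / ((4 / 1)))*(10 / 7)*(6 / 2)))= -143216746105328 / 5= -28643349221065.60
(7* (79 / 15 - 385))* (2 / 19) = -279.80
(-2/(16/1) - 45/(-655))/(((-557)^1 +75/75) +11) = 59/571160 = 0.00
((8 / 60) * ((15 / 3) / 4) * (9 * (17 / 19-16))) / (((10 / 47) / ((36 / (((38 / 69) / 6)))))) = -75390021 / 1805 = -41767.32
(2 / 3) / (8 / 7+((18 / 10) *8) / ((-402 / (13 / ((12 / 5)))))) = 938 / 1335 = 0.70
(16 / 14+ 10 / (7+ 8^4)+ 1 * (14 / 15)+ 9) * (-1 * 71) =-338871569 / 430815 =-786.58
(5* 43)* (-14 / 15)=-602 / 3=-200.67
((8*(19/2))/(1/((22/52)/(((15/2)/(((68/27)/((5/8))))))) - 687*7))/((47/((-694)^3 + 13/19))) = 50671333415296/450428119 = 112495.94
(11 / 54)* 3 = 11 / 18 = 0.61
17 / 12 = 1.42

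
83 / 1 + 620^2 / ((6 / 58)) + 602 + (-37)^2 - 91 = 11153489 / 3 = 3717829.67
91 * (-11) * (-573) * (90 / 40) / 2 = 5162157 / 8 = 645269.62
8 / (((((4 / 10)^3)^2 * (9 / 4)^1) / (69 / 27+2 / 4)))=859375 / 324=2652.39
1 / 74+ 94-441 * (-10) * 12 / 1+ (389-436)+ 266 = 3939243 / 74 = 53233.01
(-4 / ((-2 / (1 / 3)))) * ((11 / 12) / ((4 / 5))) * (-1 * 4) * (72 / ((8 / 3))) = -165 / 2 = -82.50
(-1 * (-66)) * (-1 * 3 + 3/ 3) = -132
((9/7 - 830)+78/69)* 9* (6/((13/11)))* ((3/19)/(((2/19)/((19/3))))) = -359235.05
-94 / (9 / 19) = -1786 / 9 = -198.44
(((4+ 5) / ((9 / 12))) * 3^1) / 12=3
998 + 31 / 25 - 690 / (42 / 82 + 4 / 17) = 991851 / 13025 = 76.15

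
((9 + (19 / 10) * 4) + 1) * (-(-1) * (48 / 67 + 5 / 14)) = 44308 / 2345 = 18.89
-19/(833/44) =-836/833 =-1.00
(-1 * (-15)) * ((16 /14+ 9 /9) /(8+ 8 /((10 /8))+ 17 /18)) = 20250 /9667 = 2.09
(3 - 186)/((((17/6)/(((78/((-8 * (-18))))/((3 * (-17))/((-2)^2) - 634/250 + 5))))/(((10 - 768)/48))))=-37568375/699448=-53.71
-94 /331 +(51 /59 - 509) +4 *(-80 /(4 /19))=-39613006 /19529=-2028.42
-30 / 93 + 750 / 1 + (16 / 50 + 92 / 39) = 22739972 / 30225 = 752.36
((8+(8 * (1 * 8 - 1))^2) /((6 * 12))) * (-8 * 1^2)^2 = 8384 /3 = 2794.67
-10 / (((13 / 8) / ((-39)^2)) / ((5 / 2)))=-23400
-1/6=-0.17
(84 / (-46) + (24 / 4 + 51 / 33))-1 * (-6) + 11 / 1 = 5748 / 253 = 22.72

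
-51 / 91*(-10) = 510 / 91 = 5.60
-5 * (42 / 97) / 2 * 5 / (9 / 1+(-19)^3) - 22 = -584695 / 26578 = -22.00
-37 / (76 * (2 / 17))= -4.14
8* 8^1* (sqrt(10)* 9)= 576* sqrt(10)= 1821.47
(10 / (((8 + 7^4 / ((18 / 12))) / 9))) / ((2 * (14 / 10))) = 675 / 33782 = 0.02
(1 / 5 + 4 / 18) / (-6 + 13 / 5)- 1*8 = -1243 / 153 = -8.12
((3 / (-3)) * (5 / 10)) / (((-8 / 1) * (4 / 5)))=5 / 64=0.08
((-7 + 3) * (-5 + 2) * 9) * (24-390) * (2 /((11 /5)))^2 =-3952800 /121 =-32667.77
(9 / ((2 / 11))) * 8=396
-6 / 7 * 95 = -570 / 7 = -81.43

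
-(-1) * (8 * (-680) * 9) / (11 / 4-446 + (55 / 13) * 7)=2545920 / 21509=118.37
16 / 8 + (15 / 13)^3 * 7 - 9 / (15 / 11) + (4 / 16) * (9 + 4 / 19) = 7059519 / 834860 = 8.46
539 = 539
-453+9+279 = -165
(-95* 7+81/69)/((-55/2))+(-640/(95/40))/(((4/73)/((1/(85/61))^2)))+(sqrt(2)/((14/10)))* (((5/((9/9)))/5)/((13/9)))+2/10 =-2507.76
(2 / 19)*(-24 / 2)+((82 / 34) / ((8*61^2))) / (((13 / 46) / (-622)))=-45044555 / 31248958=-1.44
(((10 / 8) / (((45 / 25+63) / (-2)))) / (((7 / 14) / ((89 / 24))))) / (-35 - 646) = 2225 / 5295456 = 0.00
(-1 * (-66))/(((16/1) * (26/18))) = 2.86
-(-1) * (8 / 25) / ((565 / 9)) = 72 / 14125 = 0.01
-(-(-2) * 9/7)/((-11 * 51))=6/1309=0.00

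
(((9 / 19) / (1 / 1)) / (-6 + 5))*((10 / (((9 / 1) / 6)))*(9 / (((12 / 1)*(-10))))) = 9 / 38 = 0.24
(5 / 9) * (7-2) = 25 / 9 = 2.78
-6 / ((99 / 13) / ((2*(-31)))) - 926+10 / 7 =-202292 / 231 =-875.72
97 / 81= 1.20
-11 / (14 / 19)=-209 / 14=-14.93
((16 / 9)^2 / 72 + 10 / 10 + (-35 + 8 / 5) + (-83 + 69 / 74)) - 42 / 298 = -4604325383 / 40189770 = -114.56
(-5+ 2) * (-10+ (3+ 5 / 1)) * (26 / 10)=78 / 5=15.60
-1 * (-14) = 14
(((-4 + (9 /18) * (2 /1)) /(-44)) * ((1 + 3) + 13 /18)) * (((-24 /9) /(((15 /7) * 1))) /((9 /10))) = -1190 /2673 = -0.45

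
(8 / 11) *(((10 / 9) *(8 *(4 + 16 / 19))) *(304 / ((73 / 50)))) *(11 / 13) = 47104000 / 8541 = 5515.05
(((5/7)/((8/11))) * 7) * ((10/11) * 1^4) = 6.25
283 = 283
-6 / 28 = -3 / 14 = -0.21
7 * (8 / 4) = 14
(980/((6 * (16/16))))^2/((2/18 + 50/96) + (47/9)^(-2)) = 8486094400/212683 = 39900.20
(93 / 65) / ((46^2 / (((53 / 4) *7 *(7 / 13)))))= 241521 / 7152080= 0.03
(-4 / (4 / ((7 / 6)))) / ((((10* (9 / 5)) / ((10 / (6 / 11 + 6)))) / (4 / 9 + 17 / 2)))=-61985 / 69984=-0.89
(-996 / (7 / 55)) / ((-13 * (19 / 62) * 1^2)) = 3396360 / 1729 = 1964.35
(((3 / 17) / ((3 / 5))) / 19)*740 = 3700 / 323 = 11.46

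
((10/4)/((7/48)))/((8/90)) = 1350/7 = 192.86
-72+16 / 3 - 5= -215 / 3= -71.67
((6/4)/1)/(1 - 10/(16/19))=-4/29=-0.14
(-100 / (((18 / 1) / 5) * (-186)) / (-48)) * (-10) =625 / 20088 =0.03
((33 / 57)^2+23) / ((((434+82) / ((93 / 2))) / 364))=11882052 / 15523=765.45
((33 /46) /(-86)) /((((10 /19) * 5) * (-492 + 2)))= 627 /96922000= 0.00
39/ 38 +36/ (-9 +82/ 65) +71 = 1287791/ 19114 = 67.37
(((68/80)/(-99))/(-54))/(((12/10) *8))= 17/1026432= 0.00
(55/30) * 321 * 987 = 1161699/2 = 580849.50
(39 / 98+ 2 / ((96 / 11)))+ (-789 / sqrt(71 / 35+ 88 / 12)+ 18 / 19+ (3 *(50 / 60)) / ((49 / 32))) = 143321 / 44688 - 789 *sqrt(103215) / 983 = -254.66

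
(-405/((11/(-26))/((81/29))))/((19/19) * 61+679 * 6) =170586/263813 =0.65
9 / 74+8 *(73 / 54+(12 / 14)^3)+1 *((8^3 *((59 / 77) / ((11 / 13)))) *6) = 232003681925 / 82922994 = 2797.82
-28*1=-28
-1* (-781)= 781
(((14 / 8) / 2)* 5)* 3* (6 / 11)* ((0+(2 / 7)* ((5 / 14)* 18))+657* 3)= 4350105 / 308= 14123.72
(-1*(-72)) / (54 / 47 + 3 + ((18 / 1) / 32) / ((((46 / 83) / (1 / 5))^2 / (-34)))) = 477369600 / 10995067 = 43.42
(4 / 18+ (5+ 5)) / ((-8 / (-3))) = 23 / 6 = 3.83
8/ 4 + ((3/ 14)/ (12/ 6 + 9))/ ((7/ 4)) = 1084/ 539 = 2.01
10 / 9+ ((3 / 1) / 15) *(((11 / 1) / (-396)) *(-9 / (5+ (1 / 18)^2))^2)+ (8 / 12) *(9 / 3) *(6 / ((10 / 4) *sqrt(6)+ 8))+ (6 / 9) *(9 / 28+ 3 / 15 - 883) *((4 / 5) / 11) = -91856558177156 / 2412765657225 - 60 *sqrt(6) / 53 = -40.84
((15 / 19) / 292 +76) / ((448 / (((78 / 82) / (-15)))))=-5481619 / 509528320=-0.01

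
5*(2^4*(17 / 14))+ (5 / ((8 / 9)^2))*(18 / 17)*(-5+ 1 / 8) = 1964275 / 30464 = 64.48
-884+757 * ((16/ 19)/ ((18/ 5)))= -120884/ 171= -706.92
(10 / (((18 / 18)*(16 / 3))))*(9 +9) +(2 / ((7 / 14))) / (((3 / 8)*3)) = 1343 / 36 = 37.31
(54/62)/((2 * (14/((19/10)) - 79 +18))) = -513/63178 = -0.01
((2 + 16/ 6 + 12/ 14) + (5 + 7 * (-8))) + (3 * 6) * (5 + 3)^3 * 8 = 1547333/ 21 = 73682.52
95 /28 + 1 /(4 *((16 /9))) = 1583 /448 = 3.53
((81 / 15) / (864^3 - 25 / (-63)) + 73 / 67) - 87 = -1169425519033693 / 13612145549495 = -85.91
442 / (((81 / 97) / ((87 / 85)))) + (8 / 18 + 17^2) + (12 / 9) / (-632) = 17729609 / 21330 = 831.21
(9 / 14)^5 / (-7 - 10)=-59049 / 9143008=-0.01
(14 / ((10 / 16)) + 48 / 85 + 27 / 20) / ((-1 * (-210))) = 1181 / 10200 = 0.12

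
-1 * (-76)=76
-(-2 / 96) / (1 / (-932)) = -233 / 12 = -19.42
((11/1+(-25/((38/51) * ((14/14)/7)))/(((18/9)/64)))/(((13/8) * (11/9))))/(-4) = 2566638/2717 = 944.66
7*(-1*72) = -504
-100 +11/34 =-3389/34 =-99.68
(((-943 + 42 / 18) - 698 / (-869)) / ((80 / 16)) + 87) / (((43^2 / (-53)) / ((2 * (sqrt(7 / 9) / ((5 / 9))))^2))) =5859628908 / 200847625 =29.17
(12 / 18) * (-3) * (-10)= 20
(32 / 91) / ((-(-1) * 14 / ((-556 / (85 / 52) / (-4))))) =8896 / 4165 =2.14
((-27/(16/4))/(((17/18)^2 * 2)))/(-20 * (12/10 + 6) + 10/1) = 2187/77452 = 0.03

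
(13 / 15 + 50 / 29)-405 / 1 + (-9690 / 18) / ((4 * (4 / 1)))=-3034943 / 6960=-436.06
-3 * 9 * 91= -2457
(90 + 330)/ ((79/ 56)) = 297.72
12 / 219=4 / 73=0.05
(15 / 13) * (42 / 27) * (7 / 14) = 35 / 39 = 0.90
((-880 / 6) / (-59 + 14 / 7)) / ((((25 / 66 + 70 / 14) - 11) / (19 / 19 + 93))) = -909920 / 21147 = -43.03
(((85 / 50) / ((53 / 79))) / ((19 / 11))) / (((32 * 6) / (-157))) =-2319361 / 1933440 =-1.20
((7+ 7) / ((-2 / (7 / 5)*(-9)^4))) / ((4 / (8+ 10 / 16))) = -1127 / 349920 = -0.00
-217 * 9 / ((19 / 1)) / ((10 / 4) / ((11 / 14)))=-3069 / 95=-32.31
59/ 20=2.95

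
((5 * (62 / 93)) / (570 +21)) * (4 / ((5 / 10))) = 80 / 1773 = 0.05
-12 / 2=-6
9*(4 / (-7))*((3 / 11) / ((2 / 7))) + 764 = 759.09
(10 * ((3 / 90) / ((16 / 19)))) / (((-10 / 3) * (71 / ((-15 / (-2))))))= -57 / 4544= -0.01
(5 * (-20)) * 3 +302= 2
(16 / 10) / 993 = 8 / 4965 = 0.00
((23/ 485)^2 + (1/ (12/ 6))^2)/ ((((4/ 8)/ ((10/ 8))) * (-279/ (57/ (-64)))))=4509479/ 2240094720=0.00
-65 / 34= -1.91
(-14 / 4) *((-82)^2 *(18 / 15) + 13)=-282863 / 10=-28286.30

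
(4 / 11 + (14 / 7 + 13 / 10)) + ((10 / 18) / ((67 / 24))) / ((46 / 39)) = 649623 / 169510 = 3.83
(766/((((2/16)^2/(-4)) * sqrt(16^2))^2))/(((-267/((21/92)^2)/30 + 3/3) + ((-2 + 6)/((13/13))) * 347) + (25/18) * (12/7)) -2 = 427008986/2691347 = 158.66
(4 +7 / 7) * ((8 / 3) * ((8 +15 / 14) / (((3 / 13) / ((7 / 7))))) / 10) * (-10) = -33020 / 63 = -524.13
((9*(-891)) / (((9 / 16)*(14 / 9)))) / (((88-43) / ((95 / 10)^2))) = -643302 / 35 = -18380.06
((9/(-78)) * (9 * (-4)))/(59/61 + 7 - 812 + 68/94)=-25803/4990024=-0.01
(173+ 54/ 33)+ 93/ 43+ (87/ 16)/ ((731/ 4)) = 5687525/ 32164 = 176.83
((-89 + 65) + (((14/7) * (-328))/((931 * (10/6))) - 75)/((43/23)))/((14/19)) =-12879099/147490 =-87.32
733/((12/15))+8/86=157611/172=916.34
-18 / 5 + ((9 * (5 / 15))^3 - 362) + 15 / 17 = -28706 / 85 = -337.72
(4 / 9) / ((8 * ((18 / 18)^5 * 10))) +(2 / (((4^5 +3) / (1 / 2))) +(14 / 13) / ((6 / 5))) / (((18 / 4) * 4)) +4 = 2249081 / 554580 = 4.06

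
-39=-39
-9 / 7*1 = -9 / 7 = -1.29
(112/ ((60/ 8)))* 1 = 224/ 15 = 14.93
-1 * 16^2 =-256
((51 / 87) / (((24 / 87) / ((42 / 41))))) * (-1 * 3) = -6.53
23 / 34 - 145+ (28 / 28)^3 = -4873 / 34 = -143.32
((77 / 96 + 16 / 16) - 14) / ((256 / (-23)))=26933 / 24576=1.10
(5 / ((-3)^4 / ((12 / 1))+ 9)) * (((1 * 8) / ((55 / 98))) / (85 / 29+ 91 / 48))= 207872 / 221727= 0.94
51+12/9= 157/3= 52.33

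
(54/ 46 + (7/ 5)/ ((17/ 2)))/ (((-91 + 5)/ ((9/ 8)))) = -23553/ 1345040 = -0.02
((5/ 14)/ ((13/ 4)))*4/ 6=20/ 273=0.07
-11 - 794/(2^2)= -419/2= -209.50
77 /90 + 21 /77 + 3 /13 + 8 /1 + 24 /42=894637 /90090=9.93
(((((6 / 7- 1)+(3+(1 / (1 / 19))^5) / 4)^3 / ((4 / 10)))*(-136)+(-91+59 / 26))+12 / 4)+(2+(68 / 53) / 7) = -19059766559477280106726713 / 236327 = -80649974651551790979.14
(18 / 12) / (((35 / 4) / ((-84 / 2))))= -36 / 5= -7.20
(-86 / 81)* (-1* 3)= 86 / 27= 3.19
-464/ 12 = -116/ 3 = -38.67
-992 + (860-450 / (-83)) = -126.58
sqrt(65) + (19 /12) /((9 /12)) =19 /9 + sqrt(65) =10.17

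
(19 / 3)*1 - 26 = -59 / 3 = -19.67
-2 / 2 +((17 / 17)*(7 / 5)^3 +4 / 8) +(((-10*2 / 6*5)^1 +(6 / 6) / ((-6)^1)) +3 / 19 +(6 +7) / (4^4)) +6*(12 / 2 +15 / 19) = 48073681 / 1824000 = 26.36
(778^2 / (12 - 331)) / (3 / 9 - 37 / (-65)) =-29507595 / 14036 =-2102.28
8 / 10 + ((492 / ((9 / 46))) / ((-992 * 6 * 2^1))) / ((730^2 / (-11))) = 1903102853 / 2378865600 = 0.80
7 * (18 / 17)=126 / 17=7.41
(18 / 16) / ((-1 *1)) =-9 / 8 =-1.12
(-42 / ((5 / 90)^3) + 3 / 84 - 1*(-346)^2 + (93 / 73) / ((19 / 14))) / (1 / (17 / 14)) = -240752264589 / 543704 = -442800.25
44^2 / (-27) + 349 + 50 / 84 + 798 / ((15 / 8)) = 1329599 / 1890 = 703.49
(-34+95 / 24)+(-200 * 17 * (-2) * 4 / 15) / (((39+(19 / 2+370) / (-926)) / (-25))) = -2066505149 / 1715256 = -1204.78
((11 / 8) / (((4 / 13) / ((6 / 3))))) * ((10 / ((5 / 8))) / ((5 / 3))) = 429 / 5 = 85.80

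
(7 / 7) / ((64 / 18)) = 9 / 32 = 0.28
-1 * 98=-98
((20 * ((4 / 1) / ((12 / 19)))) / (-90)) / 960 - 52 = -673939 / 12960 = -52.00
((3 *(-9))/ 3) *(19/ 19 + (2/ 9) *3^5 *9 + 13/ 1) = -4500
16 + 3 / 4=67 / 4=16.75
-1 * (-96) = 96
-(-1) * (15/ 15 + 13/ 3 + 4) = 28/ 3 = 9.33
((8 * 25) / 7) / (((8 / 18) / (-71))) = -31950 / 7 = -4564.29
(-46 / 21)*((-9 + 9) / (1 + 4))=0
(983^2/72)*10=4831445/36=134206.81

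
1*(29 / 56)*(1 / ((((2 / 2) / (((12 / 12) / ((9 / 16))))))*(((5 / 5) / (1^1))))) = 58 / 63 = 0.92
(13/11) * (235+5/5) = 278.91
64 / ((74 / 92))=2944 / 37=79.57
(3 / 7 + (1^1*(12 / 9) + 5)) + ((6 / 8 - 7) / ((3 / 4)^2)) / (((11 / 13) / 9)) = -25738 / 231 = -111.42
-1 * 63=-63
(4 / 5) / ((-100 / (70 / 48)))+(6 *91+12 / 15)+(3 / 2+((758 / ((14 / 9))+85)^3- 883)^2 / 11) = 2479778144962387324634647 / 776483400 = 3193600977126345.94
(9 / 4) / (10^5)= 9 / 400000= 0.00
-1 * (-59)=59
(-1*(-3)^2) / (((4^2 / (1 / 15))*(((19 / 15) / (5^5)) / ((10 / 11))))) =-140625 / 1672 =-84.11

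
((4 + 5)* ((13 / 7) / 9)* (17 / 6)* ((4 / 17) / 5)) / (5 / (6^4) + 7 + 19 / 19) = 0.03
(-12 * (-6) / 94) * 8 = 288 / 47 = 6.13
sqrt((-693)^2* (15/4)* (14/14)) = 693* sqrt(15)/2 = 1341.99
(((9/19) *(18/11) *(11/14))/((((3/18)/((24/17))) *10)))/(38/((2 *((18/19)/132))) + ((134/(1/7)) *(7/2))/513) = 157464/810012175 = 0.00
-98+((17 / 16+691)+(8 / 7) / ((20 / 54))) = 334403 / 560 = 597.15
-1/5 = -0.20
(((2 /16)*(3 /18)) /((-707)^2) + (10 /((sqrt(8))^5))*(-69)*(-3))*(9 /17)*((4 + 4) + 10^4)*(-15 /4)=-174795975*sqrt(2) /1088 - 56295 /67979464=-227204.82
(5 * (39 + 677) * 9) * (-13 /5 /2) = -41886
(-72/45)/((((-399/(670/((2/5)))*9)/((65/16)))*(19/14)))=21775/9747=2.23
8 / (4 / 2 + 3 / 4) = 32 / 11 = 2.91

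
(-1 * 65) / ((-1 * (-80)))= -13 / 16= -0.81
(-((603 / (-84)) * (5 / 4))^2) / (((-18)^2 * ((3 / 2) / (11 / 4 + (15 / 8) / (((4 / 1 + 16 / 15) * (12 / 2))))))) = -383697275 / 823689216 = -0.47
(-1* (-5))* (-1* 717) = -3585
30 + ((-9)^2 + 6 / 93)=3443 / 31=111.06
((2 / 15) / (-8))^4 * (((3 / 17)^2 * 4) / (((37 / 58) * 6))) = 29 / 11548440000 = 0.00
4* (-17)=-68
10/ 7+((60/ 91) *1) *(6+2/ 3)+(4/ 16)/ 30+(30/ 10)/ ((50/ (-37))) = 197243/ 54600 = 3.61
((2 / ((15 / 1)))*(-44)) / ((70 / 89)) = -3916 / 525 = -7.46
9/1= 9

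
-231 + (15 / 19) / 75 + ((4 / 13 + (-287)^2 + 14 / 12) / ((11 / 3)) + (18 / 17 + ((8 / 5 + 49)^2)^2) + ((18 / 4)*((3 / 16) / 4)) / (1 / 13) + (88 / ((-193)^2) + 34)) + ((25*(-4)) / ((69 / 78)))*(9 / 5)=20822487322002496095429 / 3165709072240000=6577511.34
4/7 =0.57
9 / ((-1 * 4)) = -9 / 4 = -2.25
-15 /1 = -15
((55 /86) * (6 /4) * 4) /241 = 165 /10363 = 0.02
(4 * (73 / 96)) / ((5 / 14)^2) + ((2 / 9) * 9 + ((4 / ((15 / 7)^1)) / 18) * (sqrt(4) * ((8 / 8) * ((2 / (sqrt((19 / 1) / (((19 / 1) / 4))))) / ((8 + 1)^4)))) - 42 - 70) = -763089947 / 8857350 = -86.15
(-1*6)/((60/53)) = -53/10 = -5.30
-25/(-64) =25/64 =0.39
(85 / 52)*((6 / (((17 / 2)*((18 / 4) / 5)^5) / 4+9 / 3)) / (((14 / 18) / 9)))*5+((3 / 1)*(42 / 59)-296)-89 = -1519875236989 / 6091726459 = -249.50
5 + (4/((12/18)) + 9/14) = 163/14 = 11.64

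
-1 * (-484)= 484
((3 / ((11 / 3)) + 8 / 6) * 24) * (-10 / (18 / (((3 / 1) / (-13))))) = 2840 / 429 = 6.62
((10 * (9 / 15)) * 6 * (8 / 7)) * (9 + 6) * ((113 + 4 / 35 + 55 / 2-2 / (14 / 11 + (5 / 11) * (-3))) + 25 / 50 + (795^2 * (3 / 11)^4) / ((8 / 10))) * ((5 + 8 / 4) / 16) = 250918998777 / 204974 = 1224150.37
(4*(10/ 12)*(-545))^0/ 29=1/ 29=0.03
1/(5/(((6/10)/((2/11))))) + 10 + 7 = 883/50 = 17.66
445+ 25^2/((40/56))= 1320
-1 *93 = -93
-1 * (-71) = 71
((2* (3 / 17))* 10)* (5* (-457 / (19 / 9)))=-1233900 / 323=-3820.12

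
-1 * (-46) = 46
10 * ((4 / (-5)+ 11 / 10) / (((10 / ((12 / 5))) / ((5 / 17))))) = 18 / 85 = 0.21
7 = 7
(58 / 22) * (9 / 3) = 87 / 11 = 7.91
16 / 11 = 1.45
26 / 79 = 0.33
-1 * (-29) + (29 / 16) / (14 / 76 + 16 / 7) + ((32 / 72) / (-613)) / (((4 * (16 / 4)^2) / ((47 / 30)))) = 5748011749 / 193315680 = 29.73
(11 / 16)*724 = 1991 / 4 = 497.75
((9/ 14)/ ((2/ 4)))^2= 81/ 49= 1.65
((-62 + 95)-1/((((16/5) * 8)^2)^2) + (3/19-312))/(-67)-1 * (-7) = 3814199406179/341718335488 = 11.16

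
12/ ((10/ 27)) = 162/ 5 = 32.40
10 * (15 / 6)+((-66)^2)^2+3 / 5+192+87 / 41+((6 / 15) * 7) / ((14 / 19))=18974959.52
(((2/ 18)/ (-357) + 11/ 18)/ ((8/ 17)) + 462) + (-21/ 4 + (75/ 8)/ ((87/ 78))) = 40906073/ 87696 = 466.45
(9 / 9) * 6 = 6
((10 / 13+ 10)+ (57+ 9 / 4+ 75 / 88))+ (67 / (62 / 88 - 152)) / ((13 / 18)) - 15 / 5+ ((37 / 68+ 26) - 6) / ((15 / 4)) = 47084451097 / 647326680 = 72.74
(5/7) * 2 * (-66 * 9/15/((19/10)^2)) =-39600/2527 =-15.67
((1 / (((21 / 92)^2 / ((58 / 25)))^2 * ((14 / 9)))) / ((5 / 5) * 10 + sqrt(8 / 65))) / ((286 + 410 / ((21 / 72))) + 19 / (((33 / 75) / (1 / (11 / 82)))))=23692780800832 / 373846293272025 - 1822521600064 * sqrt(130) / 9346157331800625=0.06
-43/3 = -14.33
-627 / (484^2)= -57 / 21296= -0.00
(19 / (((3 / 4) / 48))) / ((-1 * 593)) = -1216 / 593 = -2.05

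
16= 16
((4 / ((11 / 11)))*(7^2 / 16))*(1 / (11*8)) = 49 / 352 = 0.14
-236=-236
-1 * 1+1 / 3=-2 / 3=-0.67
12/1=12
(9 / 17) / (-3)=-3 / 17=-0.18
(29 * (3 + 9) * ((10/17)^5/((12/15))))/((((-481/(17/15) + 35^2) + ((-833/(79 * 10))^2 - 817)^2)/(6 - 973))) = -16384156822245000000000/368583807577491207395897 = -0.04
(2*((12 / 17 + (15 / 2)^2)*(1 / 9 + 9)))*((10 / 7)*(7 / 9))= 1153.18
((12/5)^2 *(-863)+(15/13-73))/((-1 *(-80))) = -63.03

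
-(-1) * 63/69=21/23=0.91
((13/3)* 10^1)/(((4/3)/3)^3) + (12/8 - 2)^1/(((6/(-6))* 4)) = 15799/32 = 493.72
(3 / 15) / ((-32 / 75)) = -15 / 32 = -0.47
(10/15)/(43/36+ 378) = 24/13651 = 0.00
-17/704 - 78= -54929/704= -78.02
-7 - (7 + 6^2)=-50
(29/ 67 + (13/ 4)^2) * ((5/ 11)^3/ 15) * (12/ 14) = 294675/ 4993912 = 0.06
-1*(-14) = 14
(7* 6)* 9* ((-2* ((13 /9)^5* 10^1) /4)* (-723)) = 6263712910 /729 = 8592198.78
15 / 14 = 1.07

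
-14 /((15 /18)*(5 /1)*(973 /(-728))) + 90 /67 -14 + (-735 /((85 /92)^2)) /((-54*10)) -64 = -43933601996 /605577825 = -72.55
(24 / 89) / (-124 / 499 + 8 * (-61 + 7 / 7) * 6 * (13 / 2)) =-2994 / 207846239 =-0.00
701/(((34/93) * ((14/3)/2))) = 821.76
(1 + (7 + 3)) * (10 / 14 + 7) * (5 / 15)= 28.29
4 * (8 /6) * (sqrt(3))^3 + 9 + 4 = 13 + 16 * sqrt(3) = 40.71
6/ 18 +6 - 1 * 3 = 10/ 3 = 3.33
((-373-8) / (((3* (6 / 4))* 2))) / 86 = -127 / 258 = -0.49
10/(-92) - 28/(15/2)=-3.84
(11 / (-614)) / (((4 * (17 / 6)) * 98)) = -33 / 2045848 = -0.00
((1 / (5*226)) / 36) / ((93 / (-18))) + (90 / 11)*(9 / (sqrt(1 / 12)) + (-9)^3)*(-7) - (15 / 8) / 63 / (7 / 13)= 9459865598497 / 226574040 - 11340*sqrt(3) / 11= 39966.18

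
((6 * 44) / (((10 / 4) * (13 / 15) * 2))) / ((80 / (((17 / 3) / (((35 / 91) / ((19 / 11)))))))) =969 / 50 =19.38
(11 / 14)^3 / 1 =1331 / 2744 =0.49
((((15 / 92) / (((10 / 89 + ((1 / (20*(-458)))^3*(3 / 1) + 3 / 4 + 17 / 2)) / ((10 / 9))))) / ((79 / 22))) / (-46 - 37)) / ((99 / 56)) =-95764481881600000 / 2607705405092501427501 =-0.00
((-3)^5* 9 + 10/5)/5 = -437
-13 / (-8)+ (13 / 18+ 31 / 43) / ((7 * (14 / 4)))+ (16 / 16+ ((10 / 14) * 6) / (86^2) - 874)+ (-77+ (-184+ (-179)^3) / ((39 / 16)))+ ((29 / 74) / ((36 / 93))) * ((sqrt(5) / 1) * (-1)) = -199623761380747 / 84802536 - 899 * sqrt(5) / 888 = -2353985.66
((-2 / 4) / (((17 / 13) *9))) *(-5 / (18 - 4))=65 / 4284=0.02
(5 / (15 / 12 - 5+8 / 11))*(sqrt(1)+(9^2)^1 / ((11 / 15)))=-24520 / 133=-184.36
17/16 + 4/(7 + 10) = 353/272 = 1.30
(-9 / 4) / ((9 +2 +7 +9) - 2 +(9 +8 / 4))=-1 / 16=-0.06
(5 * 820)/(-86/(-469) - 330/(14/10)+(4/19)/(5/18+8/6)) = -264879475/15207974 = -17.42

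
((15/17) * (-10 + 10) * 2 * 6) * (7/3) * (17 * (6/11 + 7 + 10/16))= 0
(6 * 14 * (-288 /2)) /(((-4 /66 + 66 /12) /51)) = -40715136 /359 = -113412.64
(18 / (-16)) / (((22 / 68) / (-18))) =1377 / 22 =62.59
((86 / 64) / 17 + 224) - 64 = 160.08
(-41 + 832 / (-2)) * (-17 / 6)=7769 / 6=1294.83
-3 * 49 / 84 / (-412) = 7 / 1648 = 0.00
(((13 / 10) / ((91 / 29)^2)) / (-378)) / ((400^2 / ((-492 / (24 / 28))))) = 34481 / 27518400000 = 0.00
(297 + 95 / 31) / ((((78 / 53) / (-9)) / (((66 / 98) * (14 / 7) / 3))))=-16269198 / 19747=-823.88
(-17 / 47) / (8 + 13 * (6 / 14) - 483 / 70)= -1190 / 21949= -0.05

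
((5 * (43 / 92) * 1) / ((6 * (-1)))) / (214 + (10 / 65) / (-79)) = -220805 / 121316352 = -0.00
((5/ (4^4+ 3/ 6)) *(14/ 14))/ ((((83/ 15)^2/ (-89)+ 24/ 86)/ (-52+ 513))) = -441061750/ 3187839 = -138.36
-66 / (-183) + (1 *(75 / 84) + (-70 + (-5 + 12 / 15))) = -72.95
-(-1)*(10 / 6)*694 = 3470 / 3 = 1156.67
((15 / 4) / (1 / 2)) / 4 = 1.88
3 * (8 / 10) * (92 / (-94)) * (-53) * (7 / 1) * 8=1638336 / 235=6971.64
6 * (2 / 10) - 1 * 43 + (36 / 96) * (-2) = -851 / 20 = -42.55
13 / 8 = 1.62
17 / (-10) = -17 / 10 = -1.70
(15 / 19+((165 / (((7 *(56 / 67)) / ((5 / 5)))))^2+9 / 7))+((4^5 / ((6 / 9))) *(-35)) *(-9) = 1414955111667 / 2919616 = 484637.40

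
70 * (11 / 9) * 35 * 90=269500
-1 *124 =-124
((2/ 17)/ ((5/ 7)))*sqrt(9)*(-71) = -2982/ 85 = -35.08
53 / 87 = 0.61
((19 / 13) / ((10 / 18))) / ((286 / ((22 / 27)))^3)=19 / 312314535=0.00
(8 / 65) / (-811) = -8 / 52715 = -0.00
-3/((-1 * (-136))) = -3/136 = -0.02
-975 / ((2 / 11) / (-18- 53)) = 761475 / 2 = 380737.50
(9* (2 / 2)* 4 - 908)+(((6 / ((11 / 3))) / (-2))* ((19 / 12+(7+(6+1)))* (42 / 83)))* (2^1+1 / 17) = -146957 / 166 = -885.28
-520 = -520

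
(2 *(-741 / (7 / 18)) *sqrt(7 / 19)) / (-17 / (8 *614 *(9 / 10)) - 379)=31034016 *sqrt(133) / 58642507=6.10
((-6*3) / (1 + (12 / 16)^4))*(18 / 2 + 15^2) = -1078272 / 337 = -3199.62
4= 4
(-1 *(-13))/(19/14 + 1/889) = 3302/345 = 9.57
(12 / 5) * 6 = 72 / 5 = 14.40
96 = 96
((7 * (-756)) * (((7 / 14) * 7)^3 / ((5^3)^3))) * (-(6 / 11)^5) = 1764331632 / 314552734375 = 0.01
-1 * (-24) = 24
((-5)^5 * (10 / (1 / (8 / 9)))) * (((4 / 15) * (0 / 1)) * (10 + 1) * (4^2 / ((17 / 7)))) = 0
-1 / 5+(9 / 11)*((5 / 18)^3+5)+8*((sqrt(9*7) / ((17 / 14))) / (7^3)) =48*sqrt(7) / 833+139297 / 35640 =4.06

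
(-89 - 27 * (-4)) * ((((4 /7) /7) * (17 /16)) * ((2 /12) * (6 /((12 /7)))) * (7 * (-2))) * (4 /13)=-323 /78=-4.14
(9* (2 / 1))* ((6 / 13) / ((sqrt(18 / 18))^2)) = 108 / 13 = 8.31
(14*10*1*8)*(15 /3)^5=3500000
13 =13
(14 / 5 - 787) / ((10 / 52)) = -101946 / 25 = -4077.84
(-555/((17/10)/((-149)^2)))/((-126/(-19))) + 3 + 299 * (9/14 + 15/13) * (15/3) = -778445153/714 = -1090259.32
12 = 12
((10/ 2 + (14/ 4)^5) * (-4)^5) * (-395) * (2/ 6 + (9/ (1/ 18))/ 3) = 11652483146.67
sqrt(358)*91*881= 80171*sqrt(358)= 1516906.51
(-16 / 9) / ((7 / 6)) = -32 / 21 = -1.52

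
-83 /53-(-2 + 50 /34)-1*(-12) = 9878 /901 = 10.96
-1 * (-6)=6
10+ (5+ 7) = 22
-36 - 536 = -572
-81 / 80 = -1.01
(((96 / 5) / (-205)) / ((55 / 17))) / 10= -816 / 281875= -0.00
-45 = -45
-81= -81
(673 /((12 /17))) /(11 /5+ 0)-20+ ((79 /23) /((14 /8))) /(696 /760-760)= 633506218405 /1532545476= 413.37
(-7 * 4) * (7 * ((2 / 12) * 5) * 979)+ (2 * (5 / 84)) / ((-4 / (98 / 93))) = -178452155 / 1116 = -159903.36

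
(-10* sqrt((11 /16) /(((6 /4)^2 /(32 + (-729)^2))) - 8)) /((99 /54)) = -10* sqrt(5845915) /11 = -2198.03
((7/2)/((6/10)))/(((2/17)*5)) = 119/12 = 9.92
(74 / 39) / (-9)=-74 / 351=-0.21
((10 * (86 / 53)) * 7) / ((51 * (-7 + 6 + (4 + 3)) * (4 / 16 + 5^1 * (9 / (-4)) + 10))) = -3010 / 8109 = -0.37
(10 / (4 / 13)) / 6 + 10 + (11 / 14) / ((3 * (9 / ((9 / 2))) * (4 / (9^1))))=15.71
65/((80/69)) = 56.06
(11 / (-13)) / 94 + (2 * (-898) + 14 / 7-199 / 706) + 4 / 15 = -5804107838 / 3235245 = -1794.02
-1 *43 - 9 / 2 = -95 / 2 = -47.50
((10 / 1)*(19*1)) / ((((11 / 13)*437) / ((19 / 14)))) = 1235 / 1771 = 0.70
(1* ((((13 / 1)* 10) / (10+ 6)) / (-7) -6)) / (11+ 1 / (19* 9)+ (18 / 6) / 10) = -342855 / 541324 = -0.63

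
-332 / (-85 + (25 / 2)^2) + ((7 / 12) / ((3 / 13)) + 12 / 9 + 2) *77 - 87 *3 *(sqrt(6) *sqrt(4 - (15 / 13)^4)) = 1527529 / 3420 - 261 *sqrt(381714) / 169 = -507.52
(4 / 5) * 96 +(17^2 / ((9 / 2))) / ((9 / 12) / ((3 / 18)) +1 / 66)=203438 / 2235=91.02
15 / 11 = 1.36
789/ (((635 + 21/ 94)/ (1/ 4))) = 37083/ 119422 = 0.31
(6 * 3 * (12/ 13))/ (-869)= -216/ 11297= -0.02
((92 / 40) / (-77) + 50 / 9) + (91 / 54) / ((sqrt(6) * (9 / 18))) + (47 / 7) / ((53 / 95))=91 * sqrt(6) / 162 + 6449879 / 367290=18.94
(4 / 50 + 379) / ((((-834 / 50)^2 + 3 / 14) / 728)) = 804913200 / 812107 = 991.14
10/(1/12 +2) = 24/5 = 4.80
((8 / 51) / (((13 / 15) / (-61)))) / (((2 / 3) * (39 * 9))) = -1220 / 25857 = -0.05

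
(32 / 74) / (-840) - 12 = -46622 / 3885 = -12.00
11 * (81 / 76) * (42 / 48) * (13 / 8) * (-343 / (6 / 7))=-64891827 / 9728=-6670.62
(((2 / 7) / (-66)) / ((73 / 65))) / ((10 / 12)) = -0.00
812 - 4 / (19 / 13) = 15376 / 19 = 809.26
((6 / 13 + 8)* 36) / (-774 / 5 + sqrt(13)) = -15325200 / 7783763 - 99000* sqrt(13) / 7783763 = -2.01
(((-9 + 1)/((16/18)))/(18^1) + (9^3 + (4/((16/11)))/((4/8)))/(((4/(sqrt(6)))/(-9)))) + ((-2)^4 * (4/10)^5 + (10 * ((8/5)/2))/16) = 512/3125 - 13221 * sqrt(6)/8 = -4047.92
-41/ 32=-1.28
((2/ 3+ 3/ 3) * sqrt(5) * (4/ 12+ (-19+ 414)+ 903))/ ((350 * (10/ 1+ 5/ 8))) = 3116 * sqrt(5)/ 5355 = 1.30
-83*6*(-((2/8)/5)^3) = 249/4000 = 0.06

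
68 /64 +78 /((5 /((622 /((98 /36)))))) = 13976773 /3920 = 3565.50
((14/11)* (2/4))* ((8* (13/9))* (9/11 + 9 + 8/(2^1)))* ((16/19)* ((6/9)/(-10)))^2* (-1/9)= -0.04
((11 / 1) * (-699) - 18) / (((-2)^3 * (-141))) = -2569 / 376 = -6.83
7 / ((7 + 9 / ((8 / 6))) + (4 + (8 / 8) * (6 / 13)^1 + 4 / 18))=3276 / 8627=0.38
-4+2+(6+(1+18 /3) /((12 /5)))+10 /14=641 /84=7.63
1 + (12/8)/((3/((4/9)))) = 11/9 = 1.22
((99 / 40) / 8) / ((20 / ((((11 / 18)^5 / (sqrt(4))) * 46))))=40745903 / 1343692800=0.03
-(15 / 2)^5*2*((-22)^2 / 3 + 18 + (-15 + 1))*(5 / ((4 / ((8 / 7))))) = -11209821.43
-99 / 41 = -2.41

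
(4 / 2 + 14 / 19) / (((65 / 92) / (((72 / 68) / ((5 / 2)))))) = 13248 / 8075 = 1.64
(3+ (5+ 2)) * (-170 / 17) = -100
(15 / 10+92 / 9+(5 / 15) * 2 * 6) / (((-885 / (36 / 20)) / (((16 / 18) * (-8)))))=9056 / 39825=0.23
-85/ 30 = -17/ 6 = -2.83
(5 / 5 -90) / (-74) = 89 / 74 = 1.20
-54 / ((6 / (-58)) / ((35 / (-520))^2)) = 12789 / 5408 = 2.36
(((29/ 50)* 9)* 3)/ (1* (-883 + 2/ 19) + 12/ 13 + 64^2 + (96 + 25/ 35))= 1353807/ 286213700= 0.00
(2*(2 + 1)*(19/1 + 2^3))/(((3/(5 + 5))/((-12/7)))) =-6480/7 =-925.71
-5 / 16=-0.31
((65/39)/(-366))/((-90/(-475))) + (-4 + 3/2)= -49885/19764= -2.52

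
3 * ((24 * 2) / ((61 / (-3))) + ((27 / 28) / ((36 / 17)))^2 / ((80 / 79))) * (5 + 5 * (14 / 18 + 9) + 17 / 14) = -305428728441 / 857006080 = -356.39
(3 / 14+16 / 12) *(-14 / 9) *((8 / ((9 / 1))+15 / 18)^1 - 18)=19045 / 486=39.19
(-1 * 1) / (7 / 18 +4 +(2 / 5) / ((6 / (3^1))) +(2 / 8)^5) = -46080 / 211501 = -0.22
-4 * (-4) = 16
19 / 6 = 3.17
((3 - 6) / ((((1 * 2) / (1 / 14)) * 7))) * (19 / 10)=-57 / 1960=-0.03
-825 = -825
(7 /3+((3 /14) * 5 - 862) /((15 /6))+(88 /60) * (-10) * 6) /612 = -22577 /32130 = -0.70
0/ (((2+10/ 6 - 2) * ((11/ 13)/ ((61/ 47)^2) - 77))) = 0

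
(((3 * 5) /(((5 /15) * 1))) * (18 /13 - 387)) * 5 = -1127925 /13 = -86763.46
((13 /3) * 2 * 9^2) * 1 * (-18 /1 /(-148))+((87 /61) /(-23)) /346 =1533495423 /17961206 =85.38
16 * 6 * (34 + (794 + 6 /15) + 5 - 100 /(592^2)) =1095287241 /13690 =80006.37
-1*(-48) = 48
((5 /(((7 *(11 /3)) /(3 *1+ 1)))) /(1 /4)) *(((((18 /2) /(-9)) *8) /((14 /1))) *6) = -5760 /539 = -10.69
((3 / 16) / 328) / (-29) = -3 / 152192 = -0.00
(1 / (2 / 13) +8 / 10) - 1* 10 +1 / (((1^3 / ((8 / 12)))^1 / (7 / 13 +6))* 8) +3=659 / 780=0.84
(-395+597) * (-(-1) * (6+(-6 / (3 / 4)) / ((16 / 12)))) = 0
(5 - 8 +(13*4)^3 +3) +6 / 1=140614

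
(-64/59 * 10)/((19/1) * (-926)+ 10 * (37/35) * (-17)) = 35/57348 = 0.00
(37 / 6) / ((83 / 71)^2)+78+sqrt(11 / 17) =sqrt(187) / 17+3410569 / 41334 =83.32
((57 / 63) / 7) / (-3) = -0.04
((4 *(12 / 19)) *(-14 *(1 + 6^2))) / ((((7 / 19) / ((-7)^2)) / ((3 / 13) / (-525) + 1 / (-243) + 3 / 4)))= -3415491016 / 26325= -129743.25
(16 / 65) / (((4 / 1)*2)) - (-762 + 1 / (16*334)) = 762.03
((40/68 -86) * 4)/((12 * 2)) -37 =-871/17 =-51.24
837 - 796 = 41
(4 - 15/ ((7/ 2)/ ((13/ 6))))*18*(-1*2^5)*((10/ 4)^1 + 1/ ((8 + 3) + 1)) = 55056/ 7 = 7865.14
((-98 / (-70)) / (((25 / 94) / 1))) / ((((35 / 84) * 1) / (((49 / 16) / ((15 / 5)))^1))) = 16121 / 1250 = 12.90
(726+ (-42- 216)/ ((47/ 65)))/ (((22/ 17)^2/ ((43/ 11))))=53908326/ 62557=861.75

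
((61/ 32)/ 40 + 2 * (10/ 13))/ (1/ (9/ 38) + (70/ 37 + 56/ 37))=8788869/ 42265600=0.21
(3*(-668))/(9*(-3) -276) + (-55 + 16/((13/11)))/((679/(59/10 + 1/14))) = 3979541/636805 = 6.25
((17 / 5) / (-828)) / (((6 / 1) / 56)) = -119 / 3105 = -0.04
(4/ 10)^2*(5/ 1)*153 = 612/ 5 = 122.40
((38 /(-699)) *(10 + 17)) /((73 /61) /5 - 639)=52155 /22696763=0.00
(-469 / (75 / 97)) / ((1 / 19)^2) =-16422973 / 75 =-218972.97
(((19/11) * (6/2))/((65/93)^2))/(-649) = -492993/30162275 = -0.02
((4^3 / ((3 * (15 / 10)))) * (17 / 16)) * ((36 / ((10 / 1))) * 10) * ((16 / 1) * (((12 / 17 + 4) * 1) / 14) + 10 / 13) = 304320 / 91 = 3344.18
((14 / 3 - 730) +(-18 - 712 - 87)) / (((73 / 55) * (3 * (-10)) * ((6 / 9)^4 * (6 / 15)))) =2290365 / 4672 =490.23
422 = 422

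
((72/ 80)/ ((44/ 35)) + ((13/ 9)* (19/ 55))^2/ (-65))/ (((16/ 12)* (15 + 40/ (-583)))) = 369891293/ 10341540000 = 0.04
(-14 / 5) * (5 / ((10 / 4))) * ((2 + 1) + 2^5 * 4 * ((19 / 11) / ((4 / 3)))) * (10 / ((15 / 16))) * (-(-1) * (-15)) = 1663872 / 11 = 151261.09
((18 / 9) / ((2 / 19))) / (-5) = -19 / 5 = -3.80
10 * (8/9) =80/9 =8.89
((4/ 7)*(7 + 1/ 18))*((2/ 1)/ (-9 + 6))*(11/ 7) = -5588/ 1323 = -4.22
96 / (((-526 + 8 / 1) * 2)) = -24 / 259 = -0.09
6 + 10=16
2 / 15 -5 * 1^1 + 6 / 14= -466 / 105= -4.44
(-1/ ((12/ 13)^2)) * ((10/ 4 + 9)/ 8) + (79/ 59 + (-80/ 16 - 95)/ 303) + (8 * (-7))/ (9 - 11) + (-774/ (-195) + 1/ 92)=642493774129/ 20525656320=31.30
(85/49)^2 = 7225/2401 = 3.01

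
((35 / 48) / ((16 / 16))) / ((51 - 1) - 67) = -35 / 816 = -0.04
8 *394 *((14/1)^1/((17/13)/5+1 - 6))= -102440/11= -9312.73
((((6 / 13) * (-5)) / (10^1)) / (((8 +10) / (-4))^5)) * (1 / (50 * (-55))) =-16 / 351833625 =-0.00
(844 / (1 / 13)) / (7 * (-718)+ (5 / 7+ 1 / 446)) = -2.18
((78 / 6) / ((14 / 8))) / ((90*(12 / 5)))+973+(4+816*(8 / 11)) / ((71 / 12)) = 1074.01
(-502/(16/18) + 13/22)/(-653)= 24823/28732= 0.86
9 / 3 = 3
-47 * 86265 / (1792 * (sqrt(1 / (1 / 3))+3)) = -4054455 / 3584+1351485 * sqrt(3) / 3584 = -478.13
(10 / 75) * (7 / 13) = 14 / 195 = 0.07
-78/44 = -39/22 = -1.77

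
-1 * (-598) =598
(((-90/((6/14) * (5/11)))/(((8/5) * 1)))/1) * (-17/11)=446.25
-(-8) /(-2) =-4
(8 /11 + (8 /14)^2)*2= 1136 /539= 2.11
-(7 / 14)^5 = -1 / 32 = -0.03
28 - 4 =24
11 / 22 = 1 / 2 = 0.50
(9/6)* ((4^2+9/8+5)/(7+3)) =531/160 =3.32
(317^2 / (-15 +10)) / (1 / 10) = -200978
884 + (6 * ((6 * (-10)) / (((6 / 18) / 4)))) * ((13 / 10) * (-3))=17732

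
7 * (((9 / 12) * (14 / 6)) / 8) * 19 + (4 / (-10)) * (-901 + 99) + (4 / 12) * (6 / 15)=168013 / 480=350.03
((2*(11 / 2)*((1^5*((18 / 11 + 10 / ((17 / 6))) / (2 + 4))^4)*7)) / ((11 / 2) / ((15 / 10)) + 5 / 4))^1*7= 60.24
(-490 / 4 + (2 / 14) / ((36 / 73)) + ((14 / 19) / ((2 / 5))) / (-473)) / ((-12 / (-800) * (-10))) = 1383907295 / 1698543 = 814.76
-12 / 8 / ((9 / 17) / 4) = -34 / 3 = -11.33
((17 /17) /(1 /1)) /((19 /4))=4 /19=0.21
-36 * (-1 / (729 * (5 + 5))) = 2 / 405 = 0.00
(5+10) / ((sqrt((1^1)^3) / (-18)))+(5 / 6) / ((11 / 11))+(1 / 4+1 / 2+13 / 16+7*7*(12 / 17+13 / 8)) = -153.39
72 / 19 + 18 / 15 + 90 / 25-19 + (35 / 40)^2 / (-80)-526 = -52182947 / 97280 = -536.42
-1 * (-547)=547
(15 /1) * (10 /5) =30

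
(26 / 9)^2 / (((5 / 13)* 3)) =8788 / 1215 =7.23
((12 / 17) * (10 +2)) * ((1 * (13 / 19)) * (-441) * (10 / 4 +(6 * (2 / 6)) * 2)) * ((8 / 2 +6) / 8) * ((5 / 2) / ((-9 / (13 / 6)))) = 8073975 / 646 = 12498.41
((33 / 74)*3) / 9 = 11 / 74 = 0.15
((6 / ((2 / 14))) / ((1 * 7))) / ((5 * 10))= 3 / 25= 0.12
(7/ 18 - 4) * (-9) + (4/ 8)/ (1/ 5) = 35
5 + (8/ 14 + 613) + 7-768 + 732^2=3749771/ 7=535681.57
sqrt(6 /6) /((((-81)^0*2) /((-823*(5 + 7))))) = -4938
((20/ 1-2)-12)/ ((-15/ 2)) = -4/ 5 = -0.80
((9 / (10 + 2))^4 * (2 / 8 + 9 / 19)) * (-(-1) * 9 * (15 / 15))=40095 / 19456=2.06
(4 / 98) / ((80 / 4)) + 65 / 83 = 31933 / 40670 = 0.79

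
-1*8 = -8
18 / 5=3.60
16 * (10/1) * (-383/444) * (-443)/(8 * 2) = 848345/222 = 3821.37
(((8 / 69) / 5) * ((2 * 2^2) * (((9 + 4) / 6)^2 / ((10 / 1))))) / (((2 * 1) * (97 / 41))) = 27716 / 1505925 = 0.02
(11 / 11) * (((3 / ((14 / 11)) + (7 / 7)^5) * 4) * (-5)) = -470 / 7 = -67.14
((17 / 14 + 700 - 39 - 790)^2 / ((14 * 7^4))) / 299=3200521 / 1969914856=0.00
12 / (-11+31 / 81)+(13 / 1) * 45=583.87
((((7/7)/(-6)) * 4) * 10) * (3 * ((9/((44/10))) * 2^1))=-900/11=-81.82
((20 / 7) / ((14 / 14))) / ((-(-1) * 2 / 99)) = 990 / 7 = 141.43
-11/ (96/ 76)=-209/ 24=-8.71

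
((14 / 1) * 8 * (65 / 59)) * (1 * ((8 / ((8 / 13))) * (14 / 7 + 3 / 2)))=331240 / 59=5614.24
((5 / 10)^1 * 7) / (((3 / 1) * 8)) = 7 / 48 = 0.15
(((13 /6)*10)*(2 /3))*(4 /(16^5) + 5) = 28398955 /393216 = 72.22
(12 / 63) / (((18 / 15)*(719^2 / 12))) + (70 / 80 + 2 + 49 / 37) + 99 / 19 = 574520179661 / 61055161944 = 9.41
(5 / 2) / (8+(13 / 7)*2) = 35 / 164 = 0.21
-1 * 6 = -6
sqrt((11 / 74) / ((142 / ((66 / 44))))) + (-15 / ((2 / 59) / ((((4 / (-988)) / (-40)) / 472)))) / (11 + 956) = -3 / 30572672 + sqrt(173382) / 10508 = 0.04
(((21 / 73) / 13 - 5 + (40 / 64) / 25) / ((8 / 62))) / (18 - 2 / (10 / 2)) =-5828341 / 2672384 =-2.18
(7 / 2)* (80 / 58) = 140 / 29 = 4.83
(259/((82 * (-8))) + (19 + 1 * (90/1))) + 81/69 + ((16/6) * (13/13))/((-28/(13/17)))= 590923591/5386416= 109.71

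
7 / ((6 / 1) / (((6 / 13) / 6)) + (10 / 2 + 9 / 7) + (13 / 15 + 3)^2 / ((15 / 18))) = 18375 / 268346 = 0.07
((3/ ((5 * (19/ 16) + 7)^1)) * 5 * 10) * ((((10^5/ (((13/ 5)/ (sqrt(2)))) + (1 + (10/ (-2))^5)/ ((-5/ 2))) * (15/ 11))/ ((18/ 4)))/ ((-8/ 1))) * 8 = -4000000000 * sqrt(2)/ 29601-908800/ 207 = -195493.82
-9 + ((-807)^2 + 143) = 651383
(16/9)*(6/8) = 4/3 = 1.33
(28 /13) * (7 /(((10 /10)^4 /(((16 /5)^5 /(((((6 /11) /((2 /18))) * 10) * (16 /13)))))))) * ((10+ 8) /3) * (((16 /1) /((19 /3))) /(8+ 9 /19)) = 149.78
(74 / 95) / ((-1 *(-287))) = 74 / 27265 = 0.00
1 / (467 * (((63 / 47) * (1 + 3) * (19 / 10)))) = 235 / 1117998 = 0.00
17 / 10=1.70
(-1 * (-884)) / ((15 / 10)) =1768 / 3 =589.33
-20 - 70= -90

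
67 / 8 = 8.38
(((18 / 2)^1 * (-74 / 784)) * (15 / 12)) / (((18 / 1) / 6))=-555 / 1568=-0.35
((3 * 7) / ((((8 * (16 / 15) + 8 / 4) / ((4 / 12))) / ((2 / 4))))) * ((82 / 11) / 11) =4305 / 19118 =0.23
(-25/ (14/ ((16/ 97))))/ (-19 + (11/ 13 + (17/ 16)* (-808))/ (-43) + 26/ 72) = -4024800/ 17852947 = -0.23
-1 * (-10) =10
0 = 0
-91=-91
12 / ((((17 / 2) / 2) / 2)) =96 / 17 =5.65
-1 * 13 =-13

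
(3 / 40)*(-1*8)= -3 / 5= -0.60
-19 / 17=-1.12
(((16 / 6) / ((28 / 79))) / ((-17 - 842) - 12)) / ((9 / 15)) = -790 / 54873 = -0.01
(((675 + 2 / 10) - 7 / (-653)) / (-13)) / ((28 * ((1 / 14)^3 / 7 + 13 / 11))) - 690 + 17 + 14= -7001477574723 / 10599153175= -660.57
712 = 712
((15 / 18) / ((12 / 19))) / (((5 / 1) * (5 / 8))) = 19 / 45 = 0.42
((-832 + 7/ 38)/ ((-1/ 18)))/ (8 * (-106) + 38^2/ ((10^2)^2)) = -711202500/ 40273141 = -17.66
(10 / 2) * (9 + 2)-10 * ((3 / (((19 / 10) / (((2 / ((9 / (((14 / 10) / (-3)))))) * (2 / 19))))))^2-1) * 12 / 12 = 686108705 / 10556001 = 65.00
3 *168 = 504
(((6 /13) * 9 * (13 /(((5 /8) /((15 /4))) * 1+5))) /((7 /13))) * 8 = 33696 /217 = 155.28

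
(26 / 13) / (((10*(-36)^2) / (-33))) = -11 / 2160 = -0.01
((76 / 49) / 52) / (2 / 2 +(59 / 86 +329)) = 1634 / 18115643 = 0.00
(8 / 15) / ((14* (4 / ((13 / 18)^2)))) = 169 / 34020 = 0.00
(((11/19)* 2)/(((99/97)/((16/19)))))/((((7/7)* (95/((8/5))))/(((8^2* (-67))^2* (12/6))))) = 913169186816/1543275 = 591708.66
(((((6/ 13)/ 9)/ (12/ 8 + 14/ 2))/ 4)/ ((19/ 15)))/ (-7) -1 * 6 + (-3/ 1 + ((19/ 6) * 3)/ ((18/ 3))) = -7.42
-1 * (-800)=800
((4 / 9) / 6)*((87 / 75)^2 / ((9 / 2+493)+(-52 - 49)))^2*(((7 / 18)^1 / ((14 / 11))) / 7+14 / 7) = 145699886 / 83568136640625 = 0.00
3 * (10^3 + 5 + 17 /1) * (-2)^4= 49056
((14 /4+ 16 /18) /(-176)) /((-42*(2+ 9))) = 79 /1463616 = 0.00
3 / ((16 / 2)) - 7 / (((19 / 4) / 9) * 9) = -167 / 152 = -1.10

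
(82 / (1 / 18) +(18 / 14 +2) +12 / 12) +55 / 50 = 103697 / 70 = 1481.39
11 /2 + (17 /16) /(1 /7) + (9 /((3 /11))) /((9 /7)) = 1853 /48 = 38.60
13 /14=0.93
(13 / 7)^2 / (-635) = -169 / 31115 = -0.01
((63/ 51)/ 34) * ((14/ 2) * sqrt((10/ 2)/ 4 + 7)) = 147 * sqrt(33)/ 1156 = 0.73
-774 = -774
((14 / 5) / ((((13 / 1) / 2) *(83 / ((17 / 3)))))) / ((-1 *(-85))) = 28 / 80925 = 0.00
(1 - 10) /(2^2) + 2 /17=-145 /68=-2.13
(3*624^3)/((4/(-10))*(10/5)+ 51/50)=36445593600/11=3313235781.82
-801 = -801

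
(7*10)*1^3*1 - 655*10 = -6480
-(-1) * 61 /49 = 1.24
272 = 272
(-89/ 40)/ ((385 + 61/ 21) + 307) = -1869/ 583720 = -0.00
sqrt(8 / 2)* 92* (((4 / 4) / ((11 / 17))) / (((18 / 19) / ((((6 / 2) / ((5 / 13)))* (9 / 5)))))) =1158924 / 275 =4214.27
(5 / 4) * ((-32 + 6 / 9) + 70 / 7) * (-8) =640 / 3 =213.33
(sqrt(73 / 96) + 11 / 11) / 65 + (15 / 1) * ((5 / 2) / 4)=sqrt(438) / 1560 + 4883 / 520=9.40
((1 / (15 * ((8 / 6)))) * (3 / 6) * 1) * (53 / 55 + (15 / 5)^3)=769 / 1100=0.70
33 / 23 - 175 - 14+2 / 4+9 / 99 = -186.97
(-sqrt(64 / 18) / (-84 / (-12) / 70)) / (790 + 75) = -8 *sqrt(2) / 519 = -0.02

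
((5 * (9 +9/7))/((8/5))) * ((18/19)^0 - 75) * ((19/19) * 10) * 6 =-999000/7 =-142714.29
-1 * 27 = -27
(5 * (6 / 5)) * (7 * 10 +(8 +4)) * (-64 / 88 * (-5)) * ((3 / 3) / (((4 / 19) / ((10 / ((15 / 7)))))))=436240 / 11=39658.18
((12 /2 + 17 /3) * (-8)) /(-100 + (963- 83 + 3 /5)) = -1400 /11709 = -0.12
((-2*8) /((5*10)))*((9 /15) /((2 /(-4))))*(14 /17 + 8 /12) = 1216 /2125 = 0.57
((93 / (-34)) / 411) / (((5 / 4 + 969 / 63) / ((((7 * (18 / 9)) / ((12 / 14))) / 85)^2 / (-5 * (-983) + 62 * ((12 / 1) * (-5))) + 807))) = -0.32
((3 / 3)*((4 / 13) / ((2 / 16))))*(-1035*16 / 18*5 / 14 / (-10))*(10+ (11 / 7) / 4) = 535440 / 637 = 840.57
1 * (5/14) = 5/14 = 0.36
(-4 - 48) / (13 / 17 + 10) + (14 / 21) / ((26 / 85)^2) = 47311 / 20618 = 2.29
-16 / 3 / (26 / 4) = -32 / 39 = -0.82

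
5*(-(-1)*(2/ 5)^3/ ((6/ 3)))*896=3584/ 25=143.36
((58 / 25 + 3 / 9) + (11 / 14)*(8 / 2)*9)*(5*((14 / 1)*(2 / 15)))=64972 / 225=288.76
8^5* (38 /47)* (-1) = -1245184 /47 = -26493.28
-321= -321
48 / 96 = 1 / 2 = 0.50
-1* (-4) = 4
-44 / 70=-22 / 35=-0.63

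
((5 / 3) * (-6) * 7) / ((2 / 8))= -280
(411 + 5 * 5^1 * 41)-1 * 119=1317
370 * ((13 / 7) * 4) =19240 / 7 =2748.57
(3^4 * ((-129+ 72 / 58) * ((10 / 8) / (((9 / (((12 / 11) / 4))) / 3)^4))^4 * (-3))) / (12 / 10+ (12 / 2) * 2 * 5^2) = 937828125 / 171247658842594181078528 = 0.00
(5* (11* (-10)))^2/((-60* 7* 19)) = -37.91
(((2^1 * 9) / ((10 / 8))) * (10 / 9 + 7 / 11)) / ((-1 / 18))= -24912 / 55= -452.95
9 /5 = 1.80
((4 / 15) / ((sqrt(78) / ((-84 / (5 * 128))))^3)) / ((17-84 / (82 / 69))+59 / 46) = 323449 * sqrt(78) / 171026053120000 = 0.00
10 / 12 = 5 / 6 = 0.83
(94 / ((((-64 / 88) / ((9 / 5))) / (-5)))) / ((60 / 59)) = 91509 / 80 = 1143.86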